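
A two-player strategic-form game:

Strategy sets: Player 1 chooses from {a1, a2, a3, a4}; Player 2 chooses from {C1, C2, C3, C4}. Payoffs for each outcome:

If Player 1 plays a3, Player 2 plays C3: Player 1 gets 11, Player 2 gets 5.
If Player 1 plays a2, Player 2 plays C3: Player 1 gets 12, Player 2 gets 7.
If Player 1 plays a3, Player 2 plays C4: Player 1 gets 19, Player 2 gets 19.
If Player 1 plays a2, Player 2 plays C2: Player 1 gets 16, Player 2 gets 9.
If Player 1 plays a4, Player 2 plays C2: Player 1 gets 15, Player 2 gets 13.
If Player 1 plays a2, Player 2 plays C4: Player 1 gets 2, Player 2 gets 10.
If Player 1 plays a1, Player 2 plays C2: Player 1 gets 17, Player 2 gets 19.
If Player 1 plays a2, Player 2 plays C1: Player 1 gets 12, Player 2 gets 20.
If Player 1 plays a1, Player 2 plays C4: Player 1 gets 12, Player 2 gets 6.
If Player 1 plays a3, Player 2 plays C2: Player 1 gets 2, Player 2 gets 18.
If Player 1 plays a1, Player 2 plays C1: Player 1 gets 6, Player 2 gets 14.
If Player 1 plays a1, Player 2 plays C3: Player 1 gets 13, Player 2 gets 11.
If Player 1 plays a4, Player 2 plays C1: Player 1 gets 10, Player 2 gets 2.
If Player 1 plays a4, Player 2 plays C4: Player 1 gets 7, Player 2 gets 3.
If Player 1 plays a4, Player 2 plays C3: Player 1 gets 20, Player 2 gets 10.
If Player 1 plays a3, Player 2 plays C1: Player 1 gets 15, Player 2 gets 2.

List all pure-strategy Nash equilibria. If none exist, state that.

Pure-strategy Nash equilibria: (a1, C2) and (a3, C4)

Player 1 against C1: payoffs 6, 12, 15, 10 → best response a3.
Player 1 against C2: payoffs 17, 16, 2, 15 → best response a1.
Player 1 against C3: payoffs 13, 12, 11, 20 → best response a4.
Player 1 against C4: payoffs 12, 2, 19, 7 → best response a3.
Player 2 against a1: payoffs 14, 19, 11, 6 → best response C2.
Player 2 against a2: payoffs 20, 9, 7, 10 → best response C1.
Player 2 against a3: payoffs 2, 18, 5, 19 → best response C4.
Player 2 against a4: payoffs 2, 13, 10, 3 → best response C2.
Mutual best responses: (a1, C2); (a3, C4).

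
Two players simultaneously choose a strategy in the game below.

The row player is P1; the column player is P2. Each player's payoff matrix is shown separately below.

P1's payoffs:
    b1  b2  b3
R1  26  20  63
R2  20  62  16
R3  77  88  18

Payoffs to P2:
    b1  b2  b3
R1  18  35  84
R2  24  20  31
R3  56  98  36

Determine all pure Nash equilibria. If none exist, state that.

For each strategy profile, look for a profitable unilateral deviation.
(R1, b1): P1 can switch to R3 (26 → 77). Not NE.
(R1, b2): P1 can switch to R2 (20 → 62). Not NE.
(R1, b3): P1 gets 63, best alternative 18; P2 gets 84, best alternative 35. No profitable deviation — NE.
(R2, b1): P1 can switch to R1 (20 → 26). Not NE.
(R2, b2): P1 can switch to R3 (62 → 88). Not NE.
(R2, b3): P1 can switch to R1 (16 → 63). Not NE.
(R3, b1): P2 can switch to b2 (56 → 98). Not NE.
(R3, b2): P1 gets 88, best alternative 62; P2 gets 98, best alternative 56. No profitable deviation — NE.
(R3, b3): P1 can switch to R1 (18 → 63). Not NE.

(R1, b3) and (R3, b2)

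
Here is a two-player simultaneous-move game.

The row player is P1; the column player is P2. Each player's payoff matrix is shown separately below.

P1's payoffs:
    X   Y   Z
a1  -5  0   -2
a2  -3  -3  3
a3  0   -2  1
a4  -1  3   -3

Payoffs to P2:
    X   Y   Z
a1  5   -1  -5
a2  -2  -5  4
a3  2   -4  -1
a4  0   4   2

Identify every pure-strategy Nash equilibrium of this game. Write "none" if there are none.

The pure Nash equilibria are (a2, Z), (a3, X), (a4, Y).

P1 against X: payoffs -5, -3, 0, -1 → best response a3.
P1 against Y: payoffs 0, -3, -2, 3 → best response a4.
P1 against Z: payoffs -2, 3, 1, -3 → best response a2.
P2 against a1: payoffs 5, -1, -5 → best response X.
P2 against a2: payoffs -2, -5, 4 → best response Z.
P2 against a3: payoffs 2, -4, -1 → best response X.
P2 against a4: payoffs 0, 4, 2 → best response Y.
Mutual best responses: (a2, Z); (a3, X); (a4, Y).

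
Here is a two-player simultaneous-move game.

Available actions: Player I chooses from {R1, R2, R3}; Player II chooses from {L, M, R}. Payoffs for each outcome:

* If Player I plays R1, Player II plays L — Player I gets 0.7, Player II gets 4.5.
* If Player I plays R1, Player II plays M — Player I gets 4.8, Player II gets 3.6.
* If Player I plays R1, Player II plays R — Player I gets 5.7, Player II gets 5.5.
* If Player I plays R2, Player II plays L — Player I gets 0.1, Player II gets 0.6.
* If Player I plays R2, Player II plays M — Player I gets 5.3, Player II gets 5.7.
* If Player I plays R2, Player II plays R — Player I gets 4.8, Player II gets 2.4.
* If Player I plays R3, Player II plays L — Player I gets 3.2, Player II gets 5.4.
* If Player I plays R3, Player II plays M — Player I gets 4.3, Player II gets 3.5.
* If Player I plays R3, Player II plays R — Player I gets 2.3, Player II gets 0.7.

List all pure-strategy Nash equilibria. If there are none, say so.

Player I against L: payoffs 0.7, 0.1, 3.2 → best response R3.
Player I against M: payoffs 4.8, 5.3, 4.3 → best response R2.
Player I against R: payoffs 5.7, 4.8, 2.3 → best response R1.
Player II against R1: payoffs 4.5, 3.6, 5.5 → best response R.
Player II against R2: payoffs 0.6, 5.7, 2.4 → best response M.
Player II against R3: payoffs 5.4, 3.5, 0.7 → best response L.
Mutual best responses: (R1, R); (R2, M); (R3, L).

(R1, R), (R2, M), (R3, L)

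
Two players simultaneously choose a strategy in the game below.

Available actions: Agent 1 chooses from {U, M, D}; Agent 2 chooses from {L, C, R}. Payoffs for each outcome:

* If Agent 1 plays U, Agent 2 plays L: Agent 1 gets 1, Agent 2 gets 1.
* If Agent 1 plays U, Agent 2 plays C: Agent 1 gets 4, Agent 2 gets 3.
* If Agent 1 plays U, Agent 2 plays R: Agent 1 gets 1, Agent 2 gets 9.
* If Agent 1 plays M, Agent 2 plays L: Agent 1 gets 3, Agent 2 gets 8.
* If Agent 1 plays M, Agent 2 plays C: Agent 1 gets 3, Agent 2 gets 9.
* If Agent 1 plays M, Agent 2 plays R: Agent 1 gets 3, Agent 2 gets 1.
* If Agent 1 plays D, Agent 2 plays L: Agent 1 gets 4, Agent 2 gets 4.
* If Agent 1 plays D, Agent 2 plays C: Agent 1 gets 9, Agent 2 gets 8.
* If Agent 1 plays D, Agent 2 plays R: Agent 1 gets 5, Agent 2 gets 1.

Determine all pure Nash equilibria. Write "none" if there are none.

The unique pure-strategy Nash equilibrium is (D, C).

(U, L): Agent 1 can switch to M (1 → 3). Not NE.
(U, C): Agent 1 can switch to D (4 → 9). Not NE.
(U, R): Agent 1 can switch to M (1 → 3). Not NE.
(M, L): Agent 1 can switch to D (3 → 4). Not NE.
(M, C): Agent 1 can switch to U (3 → 4). Not NE.
(M, R): Agent 1 can switch to D (3 → 5). Not NE.
(D, L): Agent 2 can switch to C (4 → 8). Not NE.
(D, C): Agent 1 gets 9, best alternative 4; Agent 2 gets 8, best alternative 4. No profitable deviation — NE.
(D, R): Agent 2 can switch to L (1 → 4). Not NE.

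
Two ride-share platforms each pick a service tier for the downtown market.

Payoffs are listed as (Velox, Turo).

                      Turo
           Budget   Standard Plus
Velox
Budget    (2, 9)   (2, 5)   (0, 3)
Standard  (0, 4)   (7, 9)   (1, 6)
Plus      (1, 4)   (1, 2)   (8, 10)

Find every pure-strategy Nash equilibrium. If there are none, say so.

(Budget, Budget), (Standard, Standard), (Plus, Plus)

Velox against Budget: payoffs 2, 0, 1 → best response Budget.
Velox against Standard: payoffs 2, 7, 1 → best response Standard.
Velox against Plus: payoffs 0, 1, 8 → best response Plus.
Turo against Budget: payoffs 9, 5, 3 → best response Budget.
Turo against Standard: payoffs 4, 9, 6 → best response Standard.
Turo against Plus: payoffs 4, 2, 10 → best response Plus.
Mutual best responses: (Budget, Budget); (Standard, Standard); (Plus, Plus).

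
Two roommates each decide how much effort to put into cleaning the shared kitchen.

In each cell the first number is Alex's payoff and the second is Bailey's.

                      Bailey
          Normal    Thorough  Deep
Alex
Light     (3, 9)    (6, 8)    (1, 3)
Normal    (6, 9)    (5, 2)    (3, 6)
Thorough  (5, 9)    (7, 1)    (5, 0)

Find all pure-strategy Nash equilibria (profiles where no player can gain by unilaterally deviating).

Alex against Normal: payoffs 3, 6, 5 → best response Normal.
Alex against Thorough: payoffs 6, 5, 7 → best response Thorough.
Alex against Deep: payoffs 1, 3, 5 → best response Thorough.
Bailey against Light: payoffs 9, 8, 3 → best response Normal.
Bailey against Normal: payoffs 9, 2, 6 → best response Normal.
Bailey against Thorough: payoffs 9, 1, 0 → best response Normal.
Mutual best responses: (Normal, Normal).

(Normal, Normal)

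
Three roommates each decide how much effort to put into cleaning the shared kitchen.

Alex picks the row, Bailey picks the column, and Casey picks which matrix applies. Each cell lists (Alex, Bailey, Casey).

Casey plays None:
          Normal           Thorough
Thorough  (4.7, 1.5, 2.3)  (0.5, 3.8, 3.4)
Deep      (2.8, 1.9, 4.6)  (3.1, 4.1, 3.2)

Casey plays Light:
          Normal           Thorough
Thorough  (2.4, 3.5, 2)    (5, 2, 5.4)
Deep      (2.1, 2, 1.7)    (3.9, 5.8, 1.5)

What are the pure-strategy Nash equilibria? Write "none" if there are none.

Alex against (Normal, None): payoffs 4.7, 2.8 → best response Thorough.
Alex against (Normal, Light): payoffs 2.4, 2.1 → best response Thorough.
Alex against (Thorough, None): payoffs 0.5, 3.1 → best response Deep.
Alex against (Thorough, Light): payoffs 5, 3.9 → best response Thorough.
Bailey against (Thorough, None): payoffs 1.5, 3.8 → best response Thorough.
Bailey against (Thorough, Light): payoffs 3.5, 2 → best response Normal.
Bailey against (Deep, None): payoffs 1.9, 4.1 → best response Thorough.
Bailey against (Deep, Light): payoffs 2, 5.8 → best response Thorough.
Casey against (Thorough, Normal): payoffs 2.3, 2 → best response None.
Casey against (Thorough, Thorough): payoffs 3.4, 5.4 → best response Light.
Casey against (Deep, Normal): payoffs 4.6, 1.7 → best response None.
Casey against (Deep, Thorough): payoffs 3.2, 1.5 → best response None.
Mutual best responses: (Deep, Thorough, None).

Pure NE: (Deep, Thorough, None)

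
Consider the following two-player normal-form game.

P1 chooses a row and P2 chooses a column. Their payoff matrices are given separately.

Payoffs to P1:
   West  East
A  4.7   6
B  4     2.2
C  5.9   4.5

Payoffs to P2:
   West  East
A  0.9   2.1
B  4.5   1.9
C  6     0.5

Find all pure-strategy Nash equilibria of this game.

The pure Nash equilibria are (A, East) and (C, West).

P1 against West: payoffs 4.7, 4, 5.9 → best response C.
P1 against East: payoffs 6, 2.2, 4.5 → best response A.
P2 against A: payoffs 0.9, 2.1 → best response East.
P2 against B: payoffs 4.5, 1.9 → best response West.
P2 against C: payoffs 6, 0.5 → best response West.
Mutual best responses: (A, East); (C, West).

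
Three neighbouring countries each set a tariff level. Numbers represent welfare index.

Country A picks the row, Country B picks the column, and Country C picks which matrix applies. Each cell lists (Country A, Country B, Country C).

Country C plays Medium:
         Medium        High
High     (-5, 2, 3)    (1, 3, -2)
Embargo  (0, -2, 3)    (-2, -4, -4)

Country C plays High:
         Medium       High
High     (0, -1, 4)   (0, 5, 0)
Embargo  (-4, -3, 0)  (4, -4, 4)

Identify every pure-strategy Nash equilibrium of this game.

Pure NE: (Embargo, Medium, Medium)

Mark each player's best response to every combination of opponents' strategies; a profile where every player is best-responding is a pure Nash equilibrium.
Country A against (Medium, Medium): payoffs -5, 0 → best response Embargo.
Country A against (Medium, High): payoffs 0, -4 → best response High.
Country A against (High, Medium): payoffs 1, -2 → best response High.
Country A against (High, High): payoffs 0, 4 → best response Embargo.
Country B against (High, Medium): payoffs 2, 3 → best response High.
Country B against (High, High): payoffs -1, 5 → best response High.
Country B against (Embargo, Medium): payoffs -2, -4 → best response Medium.
Country B against (Embargo, High): payoffs -3, -4 → best response Medium.
Country C against (High, Medium): payoffs 3, 4 → best response High.
Country C against (High, High): payoffs -2, 0 → best response High.
Country C against (Embargo, Medium): payoffs 3, 0 → best response Medium.
Country C against (Embargo, High): payoffs -4, 4 → best response High.
Mutual best responses: (Embargo, Medium, Medium).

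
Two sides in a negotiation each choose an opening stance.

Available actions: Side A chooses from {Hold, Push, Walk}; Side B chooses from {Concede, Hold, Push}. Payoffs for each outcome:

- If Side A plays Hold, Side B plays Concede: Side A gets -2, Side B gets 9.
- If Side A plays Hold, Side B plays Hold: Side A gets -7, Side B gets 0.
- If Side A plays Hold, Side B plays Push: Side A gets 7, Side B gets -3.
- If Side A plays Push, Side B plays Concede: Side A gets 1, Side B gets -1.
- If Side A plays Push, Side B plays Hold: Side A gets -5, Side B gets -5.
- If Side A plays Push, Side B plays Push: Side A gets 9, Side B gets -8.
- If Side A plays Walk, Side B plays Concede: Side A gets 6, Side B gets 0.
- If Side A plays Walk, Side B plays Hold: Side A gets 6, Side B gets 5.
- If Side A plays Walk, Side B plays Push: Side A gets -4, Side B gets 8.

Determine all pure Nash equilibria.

No pure-strategy Nash equilibrium.

For each player, find the best response to each opponent profile; mutual best responses are the pure NE.
Side A against Concede: payoffs -2, 1, 6 → best response Walk.
Side A against Hold: payoffs -7, -5, 6 → best response Walk.
Side A against Push: payoffs 7, 9, -4 → best response Push.
Side B against Hold: payoffs 9, 0, -3 → best response Concede.
Side B against Push: payoffs -1, -5, -8 → best response Concede.
Side B against Walk: payoffs 0, 5, 8 → best response Push.
No profile is a mutual best response for all players.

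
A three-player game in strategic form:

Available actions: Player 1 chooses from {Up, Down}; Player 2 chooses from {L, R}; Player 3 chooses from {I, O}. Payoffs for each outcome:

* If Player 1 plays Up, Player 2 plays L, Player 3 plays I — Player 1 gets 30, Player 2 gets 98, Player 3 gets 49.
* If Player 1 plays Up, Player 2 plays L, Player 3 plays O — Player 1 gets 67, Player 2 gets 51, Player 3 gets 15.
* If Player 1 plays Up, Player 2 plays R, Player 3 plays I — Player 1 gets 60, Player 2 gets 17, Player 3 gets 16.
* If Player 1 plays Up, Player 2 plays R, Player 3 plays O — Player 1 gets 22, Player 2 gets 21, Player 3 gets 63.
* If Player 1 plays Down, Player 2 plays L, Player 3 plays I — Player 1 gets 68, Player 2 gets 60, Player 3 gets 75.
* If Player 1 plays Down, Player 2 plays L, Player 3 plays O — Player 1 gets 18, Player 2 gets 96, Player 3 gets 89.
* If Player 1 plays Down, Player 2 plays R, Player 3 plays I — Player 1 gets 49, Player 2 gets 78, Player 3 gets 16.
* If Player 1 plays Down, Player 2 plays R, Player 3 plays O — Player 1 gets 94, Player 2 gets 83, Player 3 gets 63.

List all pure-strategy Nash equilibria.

No pure-strategy Nash equilibrium.

For each player, find the best response to each opponent profile; mutual best responses are the pure NE.
Player 1 against (L, I): payoffs 30, 68 → best response Down.
Player 1 against (L, O): payoffs 67, 18 → best response Up.
Player 1 against (R, I): payoffs 60, 49 → best response Up.
Player 1 against (R, O): payoffs 22, 94 → best response Down.
Player 2 against (Up, I): payoffs 98, 17 → best response L.
Player 2 against (Up, O): payoffs 51, 21 → best response L.
Player 2 against (Down, I): payoffs 60, 78 → best response R.
Player 2 against (Down, O): payoffs 96, 83 → best response L.
Player 3 against (Up, L): payoffs 49, 15 → best response I.
Player 3 against (Up, R): payoffs 16, 63 → best response O.
Player 3 against (Down, L): payoffs 75, 89 → best response O.
Player 3 against (Down, R): payoffs 16, 63 → best response O.
No profile is a mutual best response for all players.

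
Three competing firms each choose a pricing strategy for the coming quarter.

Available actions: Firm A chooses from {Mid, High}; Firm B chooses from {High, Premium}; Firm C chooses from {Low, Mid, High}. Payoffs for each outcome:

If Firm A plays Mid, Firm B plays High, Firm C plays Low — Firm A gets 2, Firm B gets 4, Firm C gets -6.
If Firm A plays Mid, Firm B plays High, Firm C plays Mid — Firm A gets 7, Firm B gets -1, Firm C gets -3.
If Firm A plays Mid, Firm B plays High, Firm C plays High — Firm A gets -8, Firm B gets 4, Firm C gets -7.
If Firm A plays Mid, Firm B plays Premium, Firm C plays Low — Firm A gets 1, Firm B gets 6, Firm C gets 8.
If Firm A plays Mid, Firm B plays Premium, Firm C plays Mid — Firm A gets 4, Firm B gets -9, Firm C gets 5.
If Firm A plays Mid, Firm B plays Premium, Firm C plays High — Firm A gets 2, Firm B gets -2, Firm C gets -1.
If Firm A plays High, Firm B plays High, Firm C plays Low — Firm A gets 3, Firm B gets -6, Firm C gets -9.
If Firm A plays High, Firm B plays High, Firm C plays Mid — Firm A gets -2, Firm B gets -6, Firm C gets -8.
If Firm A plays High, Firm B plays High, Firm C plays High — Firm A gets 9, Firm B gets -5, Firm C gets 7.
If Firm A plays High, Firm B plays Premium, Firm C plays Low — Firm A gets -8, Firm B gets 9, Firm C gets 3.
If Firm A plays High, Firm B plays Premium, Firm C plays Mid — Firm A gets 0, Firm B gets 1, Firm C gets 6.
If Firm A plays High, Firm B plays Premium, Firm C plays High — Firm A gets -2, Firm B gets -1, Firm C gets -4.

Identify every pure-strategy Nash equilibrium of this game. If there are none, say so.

Mark each player's best response to every combination of opponents' strategies; a profile where every player is best-responding is a pure Nash equilibrium.
Firm A against (High, Low): payoffs 2, 3 → best response High.
Firm A against (High, Mid): payoffs 7, -2 → best response Mid.
Firm A against (High, High): payoffs -8, 9 → best response High.
Firm A against (Premium, Low): payoffs 1, -8 → best response Mid.
Firm A against (Premium, Mid): payoffs 4, 0 → best response Mid.
Firm A against (Premium, High): payoffs 2, -2 → best response Mid.
Firm B against (Mid, Low): payoffs 4, 6 → best response Premium.
Firm B against (Mid, Mid): payoffs -1, -9 → best response High.
Firm B against (Mid, High): payoffs 4, -2 → best response High.
Firm B against (High, Low): payoffs -6, 9 → best response Premium.
Firm B against (High, Mid): payoffs -6, 1 → best response Premium.
Firm B against (High, High): payoffs -5, -1 → best response Premium.
Firm C against (Mid, High): payoffs -6, -3, -7 → best response Mid.
Firm C against (Mid, Premium): payoffs 8, 5, -1 → best response Low.
Firm C against (High, High): payoffs -9, -8, 7 → best response High.
Firm C against (High, Premium): payoffs 3, 6, -4 → best response Mid.
Mutual best responses: (Mid, High, Mid); (Mid, Premium, Low).

The pure Nash equilibria are (Mid, High, Mid); (Mid, Premium, Low).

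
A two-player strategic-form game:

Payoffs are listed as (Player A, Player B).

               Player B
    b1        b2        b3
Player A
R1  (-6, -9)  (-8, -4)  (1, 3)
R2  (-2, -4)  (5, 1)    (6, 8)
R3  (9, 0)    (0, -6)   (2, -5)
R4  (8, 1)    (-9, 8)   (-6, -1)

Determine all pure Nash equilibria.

(R1, b1): Player A can switch to R2 (-6 → -2). Not NE.
(R1, b2): Player A can switch to R2 (-8 → 5). Not NE.
(R1, b3): Player A can switch to R2 (1 → 6). Not NE.
(R2, b1): Player A can switch to R3 (-2 → 9). Not NE.
(R2, b2): Player B can switch to b3 (1 → 8). Not NE.
(R2, b3): Player A gets 6, best alternative 2; Player B gets 8, best alternative 1. No profitable deviation — NE.
(R3, b1): Player A gets 9, best alternative 8; Player B gets 0, best alternative -5. No profitable deviation — NE.
(R3, b2): Player A can switch to R2 (0 → 5). Not NE.
(R3, b3): Player A can switch to R2 (2 → 6). Not NE.
(R4, b1): Player A can switch to R3 (8 → 9). Not NE.
(The remaining 2 profiles each have a profitable deviation by the same check.)

The pure Nash equilibria are (R2, b3), (R3, b1).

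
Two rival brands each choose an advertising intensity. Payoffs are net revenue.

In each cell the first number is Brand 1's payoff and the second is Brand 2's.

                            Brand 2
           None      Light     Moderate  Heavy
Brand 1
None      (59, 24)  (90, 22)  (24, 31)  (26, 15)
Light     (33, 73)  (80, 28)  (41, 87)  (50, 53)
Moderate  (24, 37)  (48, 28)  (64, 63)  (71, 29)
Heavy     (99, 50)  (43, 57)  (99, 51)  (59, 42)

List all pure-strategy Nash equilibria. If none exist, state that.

(None, None): Brand 1 can switch to Heavy (59 → 99). Not NE.
(None, Light): Brand 2 can switch to None (22 → 24). Not NE.
(None, Moderate): Brand 1 can switch to Light (24 → 41). Not NE.
(None, Heavy): Brand 1 can switch to Light (26 → 50). Not NE.
(Light, None): Brand 1 can switch to None (33 → 59). Not NE.
(Light, Light): Brand 1 can switch to None (80 → 90). Not NE.
(Light, Moderate): Brand 1 can switch to Moderate (41 → 64). Not NE.
(Light, Heavy): Brand 1 can switch to Moderate (50 → 71). Not NE.
(Moderate, None): Brand 1 can switch to None (24 → 59). Not NE.
(Moderate, Light): Brand 1 can switch to None (48 → 90). Not NE.
(The remaining 6 profiles each have a profitable deviation by the same check.)

This game has no pure Nash equilibrium.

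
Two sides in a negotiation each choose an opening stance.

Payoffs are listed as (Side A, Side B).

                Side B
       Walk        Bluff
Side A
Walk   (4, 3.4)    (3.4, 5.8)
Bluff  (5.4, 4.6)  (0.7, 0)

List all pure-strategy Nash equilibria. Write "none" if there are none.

Mark each player's best response to every combination of opponents' strategies; a profile where every player is best-responding is a pure Nash equilibrium.
Side A against Walk: payoffs 4, 5.4 → best response Bluff.
Side A against Bluff: payoffs 3.4, 0.7 → best response Walk.
Side B against Walk: payoffs 3.4, 5.8 → best response Bluff.
Side B against Bluff: payoffs 4.6, 0 → best response Walk.
Mutual best responses: (Walk, Bluff); (Bluff, Walk).

(Walk, Bluff) and (Bluff, Walk)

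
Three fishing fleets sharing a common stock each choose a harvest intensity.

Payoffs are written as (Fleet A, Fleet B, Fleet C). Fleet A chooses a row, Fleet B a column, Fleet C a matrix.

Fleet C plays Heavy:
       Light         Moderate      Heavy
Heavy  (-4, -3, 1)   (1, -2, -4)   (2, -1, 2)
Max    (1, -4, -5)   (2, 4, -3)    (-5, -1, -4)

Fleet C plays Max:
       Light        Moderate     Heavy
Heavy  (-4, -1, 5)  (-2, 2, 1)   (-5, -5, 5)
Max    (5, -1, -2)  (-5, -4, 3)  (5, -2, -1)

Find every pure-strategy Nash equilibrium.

Pure-strategy Nash equilibria: (Heavy, Moderate, Max) and (Max, Light, Max)

(Heavy, Light, Heavy): Fleet A can switch to Max (-4 → 1). Not NE.
(Heavy, Light, Max): Fleet A can switch to Max (-4 → 5). Not NE.
(Heavy, Moderate, Heavy): Fleet A can switch to Max (1 → 2). Not NE.
(Heavy, Moderate, Max): Fleet A gets -2, best alternative -5; Fleet B gets 2, best alternative -1; Fleet C gets 1, best alternative -4. No profitable deviation — NE.
(Heavy, Heavy, Heavy): Fleet C can switch to Max (2 → 5). Not NE.
(Heavy, Heavy, Max): Fleet A can switch to Max (-5 → 5). Not NE.
(Max, Light, Heavy): Fleet B can switch to Moderate (-4 → 4). Not NE.
(Max, Light, Max): Fleet A gets 5, best alternative -4; Fleet B gets -1, best alternative -2; Fleet C gets -2, best alternative -5. No profitable deviation — NE.
(Max, Moderate, Heavy): Fleet C can switch to Max (-3 → 3). Not NE.
(Max, Moderate, Max): Fleet A can switch to Heavy (-5 → -2). Not NE.
(Max, Heavy, Heavy): Fleet A can switch to Heavy (-5 → 2). Not NE.
(Max, Heavy, Max): Fleet B can switch to Light (-2 → -1). Not NE.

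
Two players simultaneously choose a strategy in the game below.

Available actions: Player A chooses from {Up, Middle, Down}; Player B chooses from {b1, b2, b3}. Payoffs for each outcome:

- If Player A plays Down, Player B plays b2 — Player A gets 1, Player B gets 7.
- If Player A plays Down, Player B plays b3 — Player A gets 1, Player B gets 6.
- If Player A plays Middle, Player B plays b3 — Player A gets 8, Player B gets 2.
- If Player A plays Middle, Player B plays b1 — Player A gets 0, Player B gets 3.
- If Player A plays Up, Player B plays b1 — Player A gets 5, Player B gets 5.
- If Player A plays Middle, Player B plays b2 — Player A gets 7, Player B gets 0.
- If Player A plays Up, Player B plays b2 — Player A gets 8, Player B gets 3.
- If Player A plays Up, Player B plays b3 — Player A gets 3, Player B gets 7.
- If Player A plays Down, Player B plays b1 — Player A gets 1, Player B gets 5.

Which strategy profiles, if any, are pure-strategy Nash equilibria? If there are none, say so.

(Up, b1): Player B can switch to b3 (5 → 7). Not NE.
(Up, b2): Player B can switch to b1 (3 → 5). Not NE.
(Up, b3): Player A can switch to Middle (3 → 8). Not NE.
(Middle, b1): Player A can switch to Up (0 → 5). Not NE.
(Middle, b2): Player A can switch to Up (7 → 8). Not NE.
(Middle, b3): Player B can switch to b1 (2 → 3). Not NE.
(Down, b1): Player A can switch to Up (1 → 5). Not NE.
(Down, b2): Player A can switch to Up (1 → 8). Not NE.
(Down, b3): Player A can switch to Up (1 → 3). Not NE.

There is no pure-strategy Nash equilibrium.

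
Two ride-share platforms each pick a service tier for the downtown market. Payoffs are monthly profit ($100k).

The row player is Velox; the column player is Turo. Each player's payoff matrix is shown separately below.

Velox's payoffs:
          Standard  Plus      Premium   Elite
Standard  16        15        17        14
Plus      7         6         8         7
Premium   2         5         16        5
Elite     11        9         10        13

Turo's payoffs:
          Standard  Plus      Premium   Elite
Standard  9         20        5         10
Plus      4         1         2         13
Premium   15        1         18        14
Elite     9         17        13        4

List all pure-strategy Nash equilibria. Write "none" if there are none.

Pure NE: (Standard, Plus)

(Standard, Standard): Turo can switch to Plus (9 → 20). Not NE.
(Standard, Plus): Velox gets 15, best alternative 9; Turo gets 20, best alternative 10. No profitable deviation — NE.
(Standard, Premium): Turo can switch to Standard (5 → 9). Not NE.
(Standard, Elite): Turo can switch to Plus (10 → 20). Not NE.
(Plus, Standard): Velox can switch to Standard (7 → 16). Not NE.
(Plus, Plus): Velox can switch to Standard (6 → 15). Not NE.
(Plus, Premium): Velox can switch to Standard (8 → 17). Not NE.
(Plus, Elite): Velox can switch to Standard (7 → 14). Not NE.
(Premium, Standard): Velox can switch to Standard (2 → 16). Not NE.
(Premium, Plus): Velox can switch to Standard (5 → 15). Not NE.
(Premium, Premium): Velox can switch to Standard (16 → 17). Not NE.
(Premium, Elite): Velox can switch to Standard (5 → 14). Not NE.
(Elite, Standard): Velox can switch to Standard (11 → 16). Not NE.
(The remaining 3 profiles each have a profitable deviation by the same check.)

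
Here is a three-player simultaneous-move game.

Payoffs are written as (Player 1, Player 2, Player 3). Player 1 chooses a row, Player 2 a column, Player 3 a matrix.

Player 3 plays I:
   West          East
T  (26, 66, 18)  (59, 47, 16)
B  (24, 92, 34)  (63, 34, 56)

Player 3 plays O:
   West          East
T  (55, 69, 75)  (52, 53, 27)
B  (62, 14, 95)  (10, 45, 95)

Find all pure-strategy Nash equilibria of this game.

No pure-strategy Nash equilibrium.

Mark each player's best response to every combination of opponents' strategies; a profile where every player is best-responding is a pure Nash equilibrium.
Player 1 against (West, I): payoffs 26, 24 → best response T.
Player 1 against (West, O): payoffs 55, 62 → best response B.
Player 1 against (East, I): payoffs 59, 63 → best response B.
Player 1 against (East, O): payoffs 52, 10 → best response T.
Player 2 against (T, I): payoffs 66, 47 → best response West.
Player 2 against (T, O): payoffs 69, 53 → best response West.
Player 2 against (B, I): payoffs 92, 34 → best response West.
Player 2 against (B, O): payoffs 14, 45 → best response East.
Player 3 against (T, West): payoffs 18, 75 → best response O.
Player 3 against (T, East): payoffs 16, 27 → best response O.
Player 3 against (B, West): payoffs 34, 95 → best response O.
Player 3 against (B, East): payoffs 56, 95 → best response O.
No profile is a mutual best response for all players.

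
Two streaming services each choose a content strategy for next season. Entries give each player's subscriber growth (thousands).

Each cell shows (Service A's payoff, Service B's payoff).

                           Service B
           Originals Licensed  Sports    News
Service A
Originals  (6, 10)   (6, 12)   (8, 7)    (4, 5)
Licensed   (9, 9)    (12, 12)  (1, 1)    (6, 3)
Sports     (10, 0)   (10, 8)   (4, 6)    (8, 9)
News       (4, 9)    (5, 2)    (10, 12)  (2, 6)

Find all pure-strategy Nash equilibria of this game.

Pure-strategy Nash equilibria: (Licensed, Licensed); (Sports, News); (News, Sports)

Service A against Originals: payoffs 6, 9, 10, 4 → best response Sports.
Service A against Licensed: payoffs 6, 12, 10, 5 → best response Licensed.
Service A against Sports: payoffs 8, 1, 4, 10 → best response News.
Service A against News: payoffs 4, 6, 8, 2 → best response Sports.
Service B against Originals: payoffs 10, 12, 7, 5 → best response Licensed.
Service B against Licensed: payoffs 9, 12, 1, 3 → best response Licensed.
Service B against Sports: payoffs 0, 8, 6, 9 → best response News.
Service B against News: payoffs 9, 2, 12, 6 → best response Sports.
Mutual best responses: (Licensed, Licensed); (Sports, News); (News, Sports).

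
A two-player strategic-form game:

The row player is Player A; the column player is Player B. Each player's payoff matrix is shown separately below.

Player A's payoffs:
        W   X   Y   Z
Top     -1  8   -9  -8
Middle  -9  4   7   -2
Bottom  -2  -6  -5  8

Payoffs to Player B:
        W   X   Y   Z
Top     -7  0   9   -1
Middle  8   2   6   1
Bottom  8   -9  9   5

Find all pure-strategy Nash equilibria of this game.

This game has no pure Nash equilibrium.

(Top, W): Player B can switch to X (-7 → 0). Not NE.
(Top, X): Player B can switch to Y (0 → 9). Not NE.
(Top, Y): Player A can switch to Middle (-9 → 7). Not NE.
(Top, Z): Player A can switch to Middle (-8 → -2). Not NE.
(Middle, W): Player A can switch to Top (-9 → -1). Not NE.
(Middle, X): Player A can switch to Top (4 → 8). Not NE.
(The remaining 6 profiles each have a profitable deviation by the same check.)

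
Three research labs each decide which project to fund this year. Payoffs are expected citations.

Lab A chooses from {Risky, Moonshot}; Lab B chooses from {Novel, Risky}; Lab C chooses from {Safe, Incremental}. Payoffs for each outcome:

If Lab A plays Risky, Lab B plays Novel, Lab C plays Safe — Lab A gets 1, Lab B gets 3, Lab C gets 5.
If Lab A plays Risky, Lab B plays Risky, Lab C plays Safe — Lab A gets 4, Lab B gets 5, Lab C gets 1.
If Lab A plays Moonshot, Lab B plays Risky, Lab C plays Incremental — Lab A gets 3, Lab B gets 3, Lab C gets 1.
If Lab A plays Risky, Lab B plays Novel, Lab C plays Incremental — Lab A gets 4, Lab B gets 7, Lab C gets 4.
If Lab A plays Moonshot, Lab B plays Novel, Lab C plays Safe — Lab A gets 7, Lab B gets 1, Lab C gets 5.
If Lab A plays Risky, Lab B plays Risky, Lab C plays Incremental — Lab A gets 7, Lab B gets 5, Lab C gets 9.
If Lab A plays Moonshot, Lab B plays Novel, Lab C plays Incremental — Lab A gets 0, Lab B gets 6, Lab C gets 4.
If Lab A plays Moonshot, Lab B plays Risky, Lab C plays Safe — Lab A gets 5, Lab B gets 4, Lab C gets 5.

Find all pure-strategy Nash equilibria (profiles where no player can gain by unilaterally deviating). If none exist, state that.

(Moonshot, Risky, Safe)

Mark each player's best response to every combination of opponents' strategies; a profile where every player is best-responding is a pure Nash equilibrium.
Lab A against (Novel, Safe): payoffs 1, 7 → best response Moonshot.
Lab A against (Novel, Incremental): payoffs 4, 0 → best response Risky.
Lab A against (Risky, Safe): payoffs 4, 5 → best response Moonshot.
Lab A against (Risky, Incremental): payoffs 7, 3 → best response Risky.
Lab B against (Risky, Safe): payoffs 3, 5 → best response Risky.
Lab B against (Risky, Incremental): payoffs 7, 5 → best response Novel.
Lab B against (Moonshot, Safe): payoffs 1, 4 → best response Risky.
Lab B against (Moonshot, Incremental): payoffs 6, 3 → best response Novel.
Lab C against (Risky, Novel): payoffs 5, 4 → best response Safe.
Lab C against (Risky, Risky): payoffs 1, 9 → best response Incremental.
Lab C against (Moonshot, Novel): payoffs 5, 4 → best response Safe.
Lab C against (Moonshot, Risky): payoffs 5, 1 → best response Safe.
Mutual best responses: (Moonshot, Risky, Safe).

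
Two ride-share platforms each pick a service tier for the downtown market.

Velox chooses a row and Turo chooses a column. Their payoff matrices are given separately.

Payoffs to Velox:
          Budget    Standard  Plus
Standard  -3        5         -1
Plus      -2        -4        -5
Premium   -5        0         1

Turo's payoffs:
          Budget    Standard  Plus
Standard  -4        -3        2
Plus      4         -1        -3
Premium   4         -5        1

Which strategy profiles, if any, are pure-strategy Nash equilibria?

(Plus, Budget)

Mark each player's best response to every combination of opponents' strategies; a profile where every player is best-responding is a pure Nash equilibrium.
Velox against Budget: payoffs -3, -2, -5 → best response Plus.
Velox against Standard: payoffs 5, -4, 0 → best response Standard.
Velox against Plus: payoffs -1, -5, 1 → best response Premium.
Turo against Standard: payoffs -4, -3, 2 → best response Plus.
Turo against Plus: payoffs 4, -1, -3 → best response Budget.
Turo against Premium: payoffs 4, -5, 1 → best response Budget.
Mutual best responses: (Plus, Budget).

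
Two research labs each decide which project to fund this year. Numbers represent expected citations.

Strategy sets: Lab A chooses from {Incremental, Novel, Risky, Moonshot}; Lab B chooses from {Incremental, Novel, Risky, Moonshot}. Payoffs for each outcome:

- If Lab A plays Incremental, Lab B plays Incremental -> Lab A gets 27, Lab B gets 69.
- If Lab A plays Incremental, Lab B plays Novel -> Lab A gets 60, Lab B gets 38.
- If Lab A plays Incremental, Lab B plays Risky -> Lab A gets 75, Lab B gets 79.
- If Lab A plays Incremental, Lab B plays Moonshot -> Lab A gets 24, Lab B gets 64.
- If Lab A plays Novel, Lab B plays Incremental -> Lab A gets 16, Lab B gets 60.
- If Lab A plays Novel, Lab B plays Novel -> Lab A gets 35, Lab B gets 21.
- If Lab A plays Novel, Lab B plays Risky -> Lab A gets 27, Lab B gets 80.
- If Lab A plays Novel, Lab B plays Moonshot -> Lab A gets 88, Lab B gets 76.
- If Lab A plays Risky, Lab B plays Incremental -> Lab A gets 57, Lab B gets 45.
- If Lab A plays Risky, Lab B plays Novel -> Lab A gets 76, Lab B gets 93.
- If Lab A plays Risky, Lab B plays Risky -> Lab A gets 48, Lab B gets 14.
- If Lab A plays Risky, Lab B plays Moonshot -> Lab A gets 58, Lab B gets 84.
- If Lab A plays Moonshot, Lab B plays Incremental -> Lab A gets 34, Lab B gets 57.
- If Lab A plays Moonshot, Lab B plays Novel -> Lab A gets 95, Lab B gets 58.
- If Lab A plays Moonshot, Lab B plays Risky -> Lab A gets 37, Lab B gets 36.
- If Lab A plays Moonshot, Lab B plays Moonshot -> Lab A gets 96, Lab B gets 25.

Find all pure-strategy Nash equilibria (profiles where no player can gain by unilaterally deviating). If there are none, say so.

(Incremental, Incremental): Lab A can switch to Risky (27 → 57). Not NE.
(Incremental, Novel): Lab A can switch to Risky (60 → 76). Not NE.
(Incremental, Risky): Lab A gets 75, best alternative 48; Lab B gets 79, best alternative 69. No profitable deviation — NE.
(Incremental, Moonshot): Lab A can switch to Novel (24 → 88). Not NE.
(Novel, Incremental): Lab A can switch to Incremental (16 → 27). Not NE.
(Novel, Novel): Lab A can switch to Incremental (35 → 60). Not NE.
(Novel, Risky): Lab A can switch to Incremental (27 → 75). Not NE.
(Moonshot, Novel): Lab A gets 95, best alternative 76; Lab B gets 58, best alternative 57. No profitable deviation — NE.
(The remaining 8 profiles each have a profitable deviation by the same check.)

The pure Nash equilibria are (Incremental, Risky), (Moonshot, Novel).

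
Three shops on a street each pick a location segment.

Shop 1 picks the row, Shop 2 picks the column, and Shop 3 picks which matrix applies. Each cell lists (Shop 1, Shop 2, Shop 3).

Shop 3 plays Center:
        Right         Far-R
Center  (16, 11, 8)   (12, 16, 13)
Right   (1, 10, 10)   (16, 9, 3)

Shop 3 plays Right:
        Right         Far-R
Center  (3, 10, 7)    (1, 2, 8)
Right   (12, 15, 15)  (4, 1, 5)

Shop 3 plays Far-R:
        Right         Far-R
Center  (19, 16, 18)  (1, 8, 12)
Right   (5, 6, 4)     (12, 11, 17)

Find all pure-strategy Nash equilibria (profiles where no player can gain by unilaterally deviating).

(Center, Right, Far-R) and (Right, Right, Right) and (Right, Far-R, Far-R)

(Center, Right, Center): Shop 2 can switch to Far-R (11 → 16). Not NE.
(Center, Right, Right): Shop 1 can switch to Right (3 → 12). Not NE.
(Center, Right, Far-R): Shop 1 gets 19, best alternative 5; Shop 2 gets 16, best alternative 8; Shop 3 gets 18, best alternative 8. No profitable deviation — NE.
(Center, Far-R, Center): Shop 1 can switch to Right (12 → 16). Not NE.
(Center, Far-R, Right): Shop 1 can switch to Right (1 → 4). Not NE.
(Center, Far-R, Far-R): Shop 1 can switch to Right (1 → 12). Not NE.
(Right, Right, Center): Shop 1 can switch to Center (1 → 16). Not NE.
(Right, Right, Right): Shop 1 gets 12, best alternative 3; Shop 2 gets 15, best alternative 1; Shop 3 gets 15, best alternative 10. No profitable deviation — NE.
(Right, Far-R, Far-R): Shop 1 gets 12, best alternative 1; Shop 2 gets 11, best alternative 6; Shop 3 gets 17, best alternative 5. No profitable deviation — NE.
(The remaining 3 profiles each have a profitable deviation by the same check.)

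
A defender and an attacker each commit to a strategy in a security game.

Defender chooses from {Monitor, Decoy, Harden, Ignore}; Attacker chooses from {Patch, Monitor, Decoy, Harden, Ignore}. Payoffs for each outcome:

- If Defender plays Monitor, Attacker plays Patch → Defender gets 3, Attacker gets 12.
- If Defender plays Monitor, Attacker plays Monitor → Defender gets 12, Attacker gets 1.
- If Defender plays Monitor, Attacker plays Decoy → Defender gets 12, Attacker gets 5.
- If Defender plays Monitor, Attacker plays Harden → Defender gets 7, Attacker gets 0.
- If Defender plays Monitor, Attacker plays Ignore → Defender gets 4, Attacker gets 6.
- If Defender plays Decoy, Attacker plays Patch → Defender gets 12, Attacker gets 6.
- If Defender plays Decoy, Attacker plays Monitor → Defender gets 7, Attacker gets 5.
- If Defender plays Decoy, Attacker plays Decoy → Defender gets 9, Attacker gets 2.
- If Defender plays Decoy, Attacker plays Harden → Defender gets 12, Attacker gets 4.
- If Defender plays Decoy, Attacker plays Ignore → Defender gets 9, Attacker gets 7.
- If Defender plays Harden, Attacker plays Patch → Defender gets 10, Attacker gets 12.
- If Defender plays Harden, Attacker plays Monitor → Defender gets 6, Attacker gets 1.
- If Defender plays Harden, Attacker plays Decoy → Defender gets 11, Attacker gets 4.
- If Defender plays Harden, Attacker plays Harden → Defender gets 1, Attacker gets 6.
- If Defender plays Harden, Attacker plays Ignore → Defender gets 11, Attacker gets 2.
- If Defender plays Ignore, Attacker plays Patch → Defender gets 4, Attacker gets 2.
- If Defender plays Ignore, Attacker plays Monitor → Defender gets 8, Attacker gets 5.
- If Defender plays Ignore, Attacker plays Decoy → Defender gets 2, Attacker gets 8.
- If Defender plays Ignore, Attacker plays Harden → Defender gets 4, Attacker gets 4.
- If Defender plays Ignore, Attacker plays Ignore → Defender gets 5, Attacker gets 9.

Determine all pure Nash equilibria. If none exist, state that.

Defender against Patch: payoffs 3, 12, 10, 4 → best response Decoy.
Defender against Monitor: payoffs 12, 7, 6, 8 → best response Monitor.
Defender against Decoy: payoffs 12, 9, 11, 2 → best response Monitor.
Defender against Harden: payoffs 7, 12, 1, 4 → best response Decoy.
Defender against Ignore: payoffs 4, 9, 11, 5 → best response Harden.
Attacker against Monitor: payoffs 12, 1, 5, 0, 6 → best response Patch.
Attacker against Decoy: payoffs 6, 5, 2, 4, 7 → best response Ignore.
Attacker against Harden: payoffs 12, 1, 4, 6, 2 → best response Patch.
Attacker against Ignore: payoffs 2, 5, 8, 4, 9 → best response Ignore.
No profile is a mutual best response for all players.

none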